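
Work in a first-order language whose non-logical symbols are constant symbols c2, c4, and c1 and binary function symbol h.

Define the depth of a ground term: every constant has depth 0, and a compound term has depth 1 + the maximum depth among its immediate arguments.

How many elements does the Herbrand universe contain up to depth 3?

21612

If N_k denotes the number of depth-≤k ground terms, the 3 constants give N_0 = 3, and each function symbol of arity r contributes N_{k-1}^r new terms at level k: N_k = 3 + N_{k-1}^2.
N_0 = 3
N_1 = 3 + 3^2 = 12
N_2 = 3 + 12^2 = 147
N_3 = 3 + 147^2 = 21612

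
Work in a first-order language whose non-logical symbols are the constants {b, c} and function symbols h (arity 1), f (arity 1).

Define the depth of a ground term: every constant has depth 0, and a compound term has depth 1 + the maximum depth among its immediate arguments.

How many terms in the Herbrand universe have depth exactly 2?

8

Write N_k for the number of ground terms of depth ≤ k. A term of depth ≤ k is either a constant or a function symbol applied to arguments of depth ≤ k−1, so N_k = 2 + N_{k-1} + N_{k-1}.
N_0 = 2
N_1 = 2 + 2 + 2 = 6
N_2 = 2 + 6 + 6 = 14
Terms of depth exactly 2: N_2 − N_1 = 14 − 6 = 8.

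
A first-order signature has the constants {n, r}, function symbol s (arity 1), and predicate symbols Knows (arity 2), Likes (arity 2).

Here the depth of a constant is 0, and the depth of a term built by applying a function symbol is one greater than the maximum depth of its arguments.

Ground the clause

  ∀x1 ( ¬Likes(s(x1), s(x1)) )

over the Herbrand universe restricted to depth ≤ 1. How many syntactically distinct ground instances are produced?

4

Ground terms of depth ≤ 1:
  Let N_k = |{terms of depth ≤ k}|. Then N_0 = 2 and N_k = 2 + N_{k-1} for k ≥ 1 (one summand per function symbol, arity giving the exponent).
  N_0 = 2
  N_1 = 2 + 2 = 4
  Explicitly: n, r, s(n), s(r).
So there are 4 ground terms available for substitution.
The variable x1 ranges independently over the available ground terms, and distinct assignments produce distinct instances.
Number of ground instances = 4.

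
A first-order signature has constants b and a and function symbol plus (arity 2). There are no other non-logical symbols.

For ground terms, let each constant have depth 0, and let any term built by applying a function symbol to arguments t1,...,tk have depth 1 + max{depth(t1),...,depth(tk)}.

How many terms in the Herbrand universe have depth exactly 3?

Let N_k count ground terms of depth at most k. Each non-constant term of depth ≤ k is some function symbol applied to depth-≤(k−1) arguments, giving N_k = 2 + N_{k-1}^2.
N_0 = 2
N_1 = 2 + 2^2 = 6
N_2 = 2 + 6^2 = 38
N_3 = 2 + 38^2 = 1446
Terms of depth exactly 3: N_3 − N_2 = 1446 − 38 = 1408.

1408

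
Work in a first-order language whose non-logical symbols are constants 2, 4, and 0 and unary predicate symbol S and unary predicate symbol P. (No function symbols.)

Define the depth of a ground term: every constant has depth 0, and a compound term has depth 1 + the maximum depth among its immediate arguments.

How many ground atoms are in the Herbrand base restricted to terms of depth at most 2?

First count ground terms of depth ≤ 2.
With no function symbols every ground term is a constant, so there are exactly 3 ground terms at every depth bound.
N_0 = 3
N_1 = 3
N_2 = 3
So |H| = 3.
Each predicate of arity r yields |H|^r ground atoms (one per choice of an r-tuple from H):
  S: 3;  P: 3
Total ground atoms: 3 + 3 = 6.

6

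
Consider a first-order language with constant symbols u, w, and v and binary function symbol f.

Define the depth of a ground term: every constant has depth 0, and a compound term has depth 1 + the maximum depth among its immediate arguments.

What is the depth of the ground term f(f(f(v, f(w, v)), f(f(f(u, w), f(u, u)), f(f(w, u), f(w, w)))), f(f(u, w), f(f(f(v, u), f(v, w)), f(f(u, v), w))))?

depth(f(w, v)) = 1 + max(0, 0) = 1
depth(f(v, f(w, v))) = 1 + max(0, 1) = 2
depth(f(u, w)) = 1 + max(0, 0) = 1
depth(f(u, u)) = 1 + max(0, 0) = 1
depth(f(f(u, w), f(u, u))) = 1 + max(1, 1) = 2
depth(f(w, u)) = 1 + max(0, 0) = 1
depth(f(w, w)) = 1 + max(0, 0) = 1
depth(f(f(w, u), f(w, w))) = 1 + max(1, 1) = 2
depth(f(f(f(u, w), f(u, u)), f(f(w, u), f(w, w)))) = 1 + max(2, 2) = 3
depth(f(f(v, f(w, v)), f(f(f(u, w), f(u, u)), f(f(w, u), f(w, w))))) = 1 + max(2, 3) = 4
depth(f(v, u)) = 1 + max(0, 0) = 1
depth(f(v, w)) = 1 + max(0, 0) = 1
depth(f(f(v, u), f(v, w))) = 1 + max(1, 1) = 2
depth(f(u, v)) = 1 + max(0, 0) = 1
depth(f(f(u, v), w)) = 1 + max(1, 0) = 2
depth(f(f(f(v, u), f(v, w)), f(f(u, v), w))) = 1 + max(2, 2) = 3
depth(f(f(u, w), f(f(f(v, u), f(v, w)), f(f(u, v), w)))) = 1 + max(1, 3) = 4
depth(f(f(f(v, f(w, v)), f(f(f(u, w), f(u, u)), f(f(w, u), f(w, w)))), f(f(u, w), f(f(f(v, u), f(v, w)), f(f(u, v), w))))) = 1 + max(4, 4) = 5

5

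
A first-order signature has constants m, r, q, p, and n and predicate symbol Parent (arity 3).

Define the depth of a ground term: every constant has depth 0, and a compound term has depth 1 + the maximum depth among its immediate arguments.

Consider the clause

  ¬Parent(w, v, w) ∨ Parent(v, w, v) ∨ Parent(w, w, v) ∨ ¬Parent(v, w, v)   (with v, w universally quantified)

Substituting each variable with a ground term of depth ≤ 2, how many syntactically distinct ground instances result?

25

Ground terms of depth ≤ 2:
  With no function symbols every ground term is a constant, so there are exactly 5 ground terms at every depth bound.
  N_0 = 5
  N_1 = 5
  N_2 = 5
  Explicitly: m, r, q, p, n.
So there are 5 ground terms available for substitution.
There are 2 variables to instantiate (v, w), each occurring in at least one literal, so different choices give different ground instances.
Number of ground instances = 5^2 = 25.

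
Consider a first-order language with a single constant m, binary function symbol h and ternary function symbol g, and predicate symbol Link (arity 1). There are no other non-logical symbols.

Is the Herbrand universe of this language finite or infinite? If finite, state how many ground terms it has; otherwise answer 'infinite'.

infinite

The signature has at least one function symbol (h, arity 2) and at least one constant (m).
Iterating h gives infinitely many distinct ground terms: m, h(m, m), h(h(m, m), h(m, m)), ...
So the Herbrand universe is infinite.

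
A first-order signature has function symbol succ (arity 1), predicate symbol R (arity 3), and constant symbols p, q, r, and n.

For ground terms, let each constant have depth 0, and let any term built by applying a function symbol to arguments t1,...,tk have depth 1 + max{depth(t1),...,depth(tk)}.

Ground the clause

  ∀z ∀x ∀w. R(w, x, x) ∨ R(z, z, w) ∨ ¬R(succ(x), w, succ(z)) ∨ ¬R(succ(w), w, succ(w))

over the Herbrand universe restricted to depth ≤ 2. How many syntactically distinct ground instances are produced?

Ground terms of depth ≤ 2:
  Let N_k = |{terms of depth ≤ k}|. Then N_0 = 4 and N_k = 4 + N_{k-1} for k ≥ 1 (one summand per function symbol, arity giving the exponent).
  N_0 = 4
  N_1 = 4 + 4 = 8
  N_2 = 4 + 8 = 12
  Explicitly: p, q, r, n, succ(p), succ(q), succ(r), succ(n), succ(succ(p)), succ(succ(q)), succ(succ(r)), succ(succ(n)).
So there are 12 ground terms available for substitution.
The clause has 3 distinct variables (z, x, w), each appearing in the body. In the free term algebra distinct substitutions yield syntactically distinct ground instances.
Number of ground instances = 12^3 = 1728.

1728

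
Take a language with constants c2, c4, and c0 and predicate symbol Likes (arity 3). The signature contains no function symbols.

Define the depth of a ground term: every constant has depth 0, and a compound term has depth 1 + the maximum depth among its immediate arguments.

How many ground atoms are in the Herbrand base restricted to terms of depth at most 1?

First count ground terms of depth ≤ 1.
With no function symbols every ground term is a constant, so there are exactly 3 ground terms at every depth bound.
N_0 = 3
N_1 = 3
Explicitly: c2, c4, c0.
So |H| = 3.
Each predicate of arity r yields |H|^r ground atoms (one per choice of an r-tuple from H):
  Likes: 3^3 = 27
Total ground atoms: 27.

27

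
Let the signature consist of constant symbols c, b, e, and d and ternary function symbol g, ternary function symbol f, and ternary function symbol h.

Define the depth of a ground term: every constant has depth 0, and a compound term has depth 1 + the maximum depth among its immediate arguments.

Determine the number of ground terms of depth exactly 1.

Write N_k for the number of ground terms of depth ≤ k. A term of depth ≤ k is either a constant or a function symbol applied to arguments of depth ≤ k−1, so N_k = 4 + N_{k-1}^3 + N_{k-1}^3 + N_{k-1}^3.
N_0 = 4
N_1 = 4 + 4^3 + 4^3 + 4^3 = 196
Terms of depth exactly 1: N_1 − N_0 = 196 − 4 = 192.

192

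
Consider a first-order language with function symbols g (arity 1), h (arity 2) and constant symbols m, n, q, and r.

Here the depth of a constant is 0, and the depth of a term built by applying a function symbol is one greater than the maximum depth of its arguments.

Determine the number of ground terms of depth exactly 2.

If N_k denotes the number of depth-≤k ground terms, the 4 constants give N_0 = 4, and each function symbol of arity r contributes N_{k-1}^r new terms at level k: N_k = 4 + N_{k-1} + N_{k-1}^2.
N_0 = 4
N_1 = 4 + 4 + 4^2 = 24
N_2 = 4 + 24 + 24^2 = 604
Terms of depth exactly 2: N_2 − N_1 = 604 − 24 = 580.

580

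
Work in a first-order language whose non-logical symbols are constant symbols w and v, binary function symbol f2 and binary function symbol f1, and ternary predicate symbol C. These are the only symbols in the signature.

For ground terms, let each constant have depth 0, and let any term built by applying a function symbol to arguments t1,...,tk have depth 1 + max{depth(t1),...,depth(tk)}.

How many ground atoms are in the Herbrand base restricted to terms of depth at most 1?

1000

First count ground terms of depth ≤ 1.
Count level by level. With function symbols f2/2, f1/2, the terms of depth ≤ k are the 2 constants together with each function applied to depth-≤(k−1) tuples, so N_k = 2 + N_{k-1}^2 + N_{k-1}^2.
N_0 = 2
N_1 = 2 + 2^2 + 2^2 = 10
So |H| = 10.
For each predicate symbol, the number of ground atoms is |H| raised to its arity; summing:
  C: 10^3 = 1000
Total ground atoms: 1000.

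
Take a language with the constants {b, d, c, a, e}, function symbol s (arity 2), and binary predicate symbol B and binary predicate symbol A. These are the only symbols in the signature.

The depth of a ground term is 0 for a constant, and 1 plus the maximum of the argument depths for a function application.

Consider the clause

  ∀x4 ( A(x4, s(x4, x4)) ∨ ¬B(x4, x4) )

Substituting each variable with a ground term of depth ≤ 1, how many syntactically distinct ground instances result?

30

Ground terms of depth ≤ 1:
  Let N_k = |{terms of depth ≤ k}|. Then N_0 = 5 and N_k = 5 + N_{k-1}^2 for k ≥ 1 (one summand per function symbol, arity giving the exponent).
  N_0 = 5
  N_1 = 5 + 5^2 = 30
So there are 30 ground terms available for substitution.
The clause has 1 distinct variable (x4), which appears in the body. In the free term algebra distinct substitutions yield syntactically distinct ground instances.
Number of ground instances = 30.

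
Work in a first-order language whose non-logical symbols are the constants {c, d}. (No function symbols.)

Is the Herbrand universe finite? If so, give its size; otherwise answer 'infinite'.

2

There are no function symbols, so every ground term is one of the 2 constants.
The Herbrand universe is {c, d}, which is finite with 2 elements.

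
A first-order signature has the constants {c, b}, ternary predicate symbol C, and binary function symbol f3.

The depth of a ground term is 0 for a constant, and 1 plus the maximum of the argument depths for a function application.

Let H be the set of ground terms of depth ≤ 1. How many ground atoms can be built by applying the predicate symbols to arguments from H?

First count ground terms of depth ≤ 1.
Write N_k for the number of ground terms of depth ≤ k. A term of depth ≤ k is either a constant or a function symbol applied to arguments of depth ≤ k−1, so N_k = 2 + N_{k-1}^2.
N_0 = 2
N_1 = 2 + 2^2 = 6
Explicitly: c, b, f3(c, c), f3(c, b), f3(b, c), f3(b, b).
So |H| = 6.
Each predicate of arity r yields |H|^r ground atoms (one per choice of an r-tuple from H):
  C: 6^3 = 216
Total ground atoms: 216.

216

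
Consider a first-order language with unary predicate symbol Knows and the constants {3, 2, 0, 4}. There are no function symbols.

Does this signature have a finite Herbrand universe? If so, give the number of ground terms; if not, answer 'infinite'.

4

There are no function symbols, so every ground term is one of the 4 constants.
The Herbrand universe is {3, 2, 0, 4}, which is finite with 4 elements.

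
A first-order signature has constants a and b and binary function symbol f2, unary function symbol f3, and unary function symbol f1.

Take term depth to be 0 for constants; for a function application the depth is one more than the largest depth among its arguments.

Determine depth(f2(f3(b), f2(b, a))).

2

depth(f3(b)) = 1 + depth(b) = 1 + 0 = 1
depth(f2(b, a)) = 1 + max(0, 0) = 1
depth(f2(f3(b), f2(b, a))) = 1 + max(1, 1) = 2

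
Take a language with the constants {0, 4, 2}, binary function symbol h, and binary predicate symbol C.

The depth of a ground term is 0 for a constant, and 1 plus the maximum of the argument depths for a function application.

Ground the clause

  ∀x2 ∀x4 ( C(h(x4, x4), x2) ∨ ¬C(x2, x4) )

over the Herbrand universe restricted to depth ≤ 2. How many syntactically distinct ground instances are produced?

21609

Ground terms of depth ≤ 2:
  If N_k denotes the number of depth-≤k ground terms, the 3 constants give N_0 = 3, and each function symbol of arity r contributes N_{k-1}^r new terms at level k: N_k = 3 + N_{k-1}^2.
  N_0 = 3
  N_1 = 3 + 3^2 = 12
  N_2 = 3 + 12^2 = 147
So there are 147 ground terms available for substitution.
Each of x2, x4 ranges independently over the available ground terms, and distinct assignments produce distinct instances.
Number of ground instances = 147^2 = 21609.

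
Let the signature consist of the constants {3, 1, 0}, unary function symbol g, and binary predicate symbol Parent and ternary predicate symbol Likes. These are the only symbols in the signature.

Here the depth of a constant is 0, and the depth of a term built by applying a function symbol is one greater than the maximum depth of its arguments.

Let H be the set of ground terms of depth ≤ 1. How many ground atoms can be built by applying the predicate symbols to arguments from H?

First count ground terms of depth ≤ 1.
If N_k denotes the number of depth-≤k ground terms, the 3 constants give N_0 = 3, and each function symbol of arity r contributes N_{k-1}^r new terms at level k: N_k = 3 + N_{k-1}.
N_0 = 3
N_1 = 3 + 3 = 6
Explicitly: 3, 1, 0, g(3), g(1), g(0).
So |H| = 6.
Ground atoms are formed by filling each argument slot of a predicate with a term from H, so an r-ary predicate gives |H|^r atoms:
  Parent: 6^2 = 36;  Likes: 6^3 = 216
Total ground atoms: 36 + 216 = 252.

252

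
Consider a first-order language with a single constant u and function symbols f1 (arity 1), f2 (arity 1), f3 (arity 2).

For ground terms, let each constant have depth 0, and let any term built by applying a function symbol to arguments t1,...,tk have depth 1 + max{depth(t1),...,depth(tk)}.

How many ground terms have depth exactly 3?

651

Let N_k count ground terms of depth at most k. Each non-constant term of depth ≤ k is some function symbol applied to depth-≤(k−1) arguments, giving N_k = 1 + N_{k-1} + N_{k-1} + N_{k-1}^2.
N_0 = 1
N_1 = 1 + 1 + 1 + 1^2 = 4
N_2 = 1 + 4 + 4 + 4^2 = 25
N_3 = 1 + 25 + 25 + 25^2 = 676
Terms of depth exactly 3: N_3 − N_2 = 676 − 25 = 651.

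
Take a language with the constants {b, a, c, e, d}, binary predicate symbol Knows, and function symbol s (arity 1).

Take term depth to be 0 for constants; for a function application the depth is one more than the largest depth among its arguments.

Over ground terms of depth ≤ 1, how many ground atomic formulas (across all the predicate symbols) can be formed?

100

First count ground terms of depth ≤ 1.
Count level by level. With function symbols s/1, the terms of depth ≤ k are the 5 constants together with each function applied to depth-≤(k−1) tuples, so N_k = 5 + N_{k-1}.
N_0 = 5
N_1 = 5 + 5 = 10
So |H| = 10.
Each predicate of arity r yields |H|^r ground atoms (one per choice of an r-tuple from H):
  Knows: 10^2 = 100
Total ground atoms: 100.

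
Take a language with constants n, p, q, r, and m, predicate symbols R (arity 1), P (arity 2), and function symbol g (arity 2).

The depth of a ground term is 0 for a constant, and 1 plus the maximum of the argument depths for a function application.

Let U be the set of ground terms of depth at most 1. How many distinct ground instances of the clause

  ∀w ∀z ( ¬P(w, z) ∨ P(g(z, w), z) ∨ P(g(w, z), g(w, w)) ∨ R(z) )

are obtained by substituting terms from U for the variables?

900

Ground terms of depth ≤ 1:
  Write N_k for the number of ground terms of depth ≤ k. A term of depth ≤ k is either a constant or a function symbol applied to arguments of depth ≤ k−1, so N_k = 5 + N_{k-1}^2.
  N_0 = 5
  N_1 = 5 + 5^2 = 30
So there are 30 ground terms available for substitution.
Each of w, z ranges independently over the available ground terms, and distinct assignments produce distinct instances.
Number of ground instances = 30^2 = 900.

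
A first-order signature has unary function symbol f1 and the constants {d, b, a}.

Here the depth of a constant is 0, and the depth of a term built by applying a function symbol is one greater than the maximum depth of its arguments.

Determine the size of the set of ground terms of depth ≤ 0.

3

Write N_k for the number of ground terms of depth ≤ k. A term of depth ≤ k is either a constant or a function symbol applied to arguments of depth ≤ k−1, so N_k = 3 + N_{k-1}.
N_0 = 3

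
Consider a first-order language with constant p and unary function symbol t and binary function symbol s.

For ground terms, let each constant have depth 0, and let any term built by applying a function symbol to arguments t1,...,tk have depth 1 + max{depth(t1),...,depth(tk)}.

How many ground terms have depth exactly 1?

2

Count level by level. With function symbols t/1, s/2, the terms of depth ≤ k are the 1 constant together with each function applied to depth-≤(k−1) tuples, so N_k = 1 + N_{k-1} + N_{k-1}^2.
N_0 = 1
N_1 = 1 + 1 + 1^2 = 3
Terms of depth exactly 1: N_1 − N_0 = 3 − 1 = 2.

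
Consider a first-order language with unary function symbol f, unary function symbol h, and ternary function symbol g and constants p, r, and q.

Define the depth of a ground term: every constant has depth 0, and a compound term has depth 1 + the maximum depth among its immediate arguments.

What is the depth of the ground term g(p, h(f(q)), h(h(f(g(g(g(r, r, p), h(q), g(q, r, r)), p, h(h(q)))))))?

7

depth(f(q)) = 1 + depth(q) = 1 + 0 = 1
depth(h(f(q))) = 1 + depth(f(q)) = 1 + 1 = 2
depth(g(r, r, p)) = 1 + max(0, 0, 0) = 1
depth(h(q)) = 1 + depth(q) = 1 + 0 = 1
depth(g(q, r, r)) = 1 + max(0, 0, 0) = 1
depth(g(g(r, r, p), h(q), g(q, r, r))) = 1 + max(1, 1, 1) = 2
depth(h(h(q))) = 1 + depth(h(q)) = 1 + 1 = 2
depth(g(g(g(r, r, p), h(q), g(q, r, r)), p, h(h(q)))) = 1 + max(2, 0, 2) = 3
depth(f(g(g(g(r, r, p), h(q), g(q, r, r)), p, h(h(q))))) = 1 + depth(g(g(g(r, r, p), h(q), g(q, r, r)), p, h(h(q)))) = 1 + 3 = 4
depth(h(f(g(g(g(r, r, p), h(q), g(q, r, r)), p, h(h(q)))))) = 1 + depth(f(g(g(g(r, r, p), h(q), g(q, r, r)), p, h(h(q))))) = 1 + 4 = 5
depth(h(h(f(g(g(g(r, r, p), h(q), g(q, r, r)), p, h(h(q))))))) = 1 + depth(h(f(g(g(g(r, r, p), h(q), g(q, r, r)), p, h(h(q)))))) = 1 + 5 = 6
depth(g(p, h(f(q)), h(h(f(g(g(g(r, r, p), h(q), g(q, r, r)), p, h(h(q)))))))) = 1 + max(0, 2, 6) = 7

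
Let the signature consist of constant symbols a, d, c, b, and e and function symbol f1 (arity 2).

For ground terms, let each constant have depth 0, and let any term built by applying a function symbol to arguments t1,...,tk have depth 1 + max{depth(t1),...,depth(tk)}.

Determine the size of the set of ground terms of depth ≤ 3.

If N_k denotes the number of depth-≤k ground terms, the 5 constants give N_0 = 5, and each function symbol of arity r contributes N_{k-1}^r new terms at level k: N_k = 5 + N_{k-1}^2.
N_0 = 5
N_1 = 5 + 5^2 = 30
N_2 = 5 + 30^2 = 905
N_3 = 5 + 905^2 = 819030

819030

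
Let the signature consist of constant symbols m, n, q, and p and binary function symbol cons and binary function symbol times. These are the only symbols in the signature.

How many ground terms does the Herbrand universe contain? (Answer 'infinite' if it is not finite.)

infinite

The signature has at least one function symbol (cons, arity 2) and at least one constant (m).
Iterating cons gives infinitely many distinct ground terms: m, cons(m, m), cons(cons(m, m), cons(m, m)), ...
So the Herbrand universe is infinite.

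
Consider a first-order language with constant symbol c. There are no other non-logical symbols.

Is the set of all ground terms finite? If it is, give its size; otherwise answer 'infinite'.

1

There are no function symbols, so the only ground term is the single constant.
The Herbrand universe is {c}, finite with 1 element.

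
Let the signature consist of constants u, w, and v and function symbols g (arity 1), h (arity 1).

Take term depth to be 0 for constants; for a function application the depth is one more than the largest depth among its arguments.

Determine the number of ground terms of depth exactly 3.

If N_k denotes the number of depth-≤k ground terms, the 3 constants give N_0 = 3, and each function symbol of arity r contributes N_{k-1}^r new terms at level k: N_k = 3 + N_{k-1} + N_{k-1}.
N_0 = 3
N_1 = 3 + 3 + 3 = 9
N_2 = 3 + 9 + 9 = 21
N_3 = 3 + 21 + 21 = 45
Terms of depth exactly 3: N_3 − N_2 = 45 − 21 = 24.

24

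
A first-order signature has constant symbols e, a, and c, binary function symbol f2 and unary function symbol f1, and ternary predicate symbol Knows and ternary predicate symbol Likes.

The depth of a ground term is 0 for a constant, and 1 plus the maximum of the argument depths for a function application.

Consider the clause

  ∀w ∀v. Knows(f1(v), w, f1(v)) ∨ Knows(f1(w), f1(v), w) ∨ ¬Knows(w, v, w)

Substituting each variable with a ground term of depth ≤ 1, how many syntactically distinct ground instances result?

Ground terms of depth ≤ 1:
  Count level by level. With function symbols f2/2, f1/1, the terms of depth ≤ k are the 3 constants together with each function applied to depth-≤(k−1) tuples, so N_k = 3 + N_{k-1}^2 + N_{k-1}.
  N_0 = 3
  N_1 = 3 + 3^2 + 3 = 15
So there are 15 ground terms available for substitution.
The clause has 2 distinct variables (w, v), each appearing in the body. In the free term algebra distinct substitutions yield syntactically distinct ground instances.
Number of ground instances = 15^2 = 225.

225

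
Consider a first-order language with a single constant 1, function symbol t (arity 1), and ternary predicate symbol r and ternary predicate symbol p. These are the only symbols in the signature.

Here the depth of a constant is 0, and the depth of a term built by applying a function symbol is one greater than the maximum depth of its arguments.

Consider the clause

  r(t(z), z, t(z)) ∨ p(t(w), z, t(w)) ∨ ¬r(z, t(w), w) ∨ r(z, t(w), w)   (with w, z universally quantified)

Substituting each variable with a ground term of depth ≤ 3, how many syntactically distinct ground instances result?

Ground terms of depth ≤ 3:
  Count level by level. With function symbols t/1, the terms of depth ≤ k are the 1 constant together with each function applied to depth-≤(k−1) tuples, so N_k = 1 + N_{k-1}.
  N_0 = 1
  N_1 = 1 + 1 = 2
  N_2 = 1 + 2 = 3
  N_3 = 1 + 3 = 4
  Explicitly: 1, t(1), t(t(1)), t(t(t(1))).
So there are 4 ground terms available for substitution.
Each of w, z ranges independently over the available ground terms, and distinct assignments produce distinct instances.
Number of ground instances = 4^2 = 16.

16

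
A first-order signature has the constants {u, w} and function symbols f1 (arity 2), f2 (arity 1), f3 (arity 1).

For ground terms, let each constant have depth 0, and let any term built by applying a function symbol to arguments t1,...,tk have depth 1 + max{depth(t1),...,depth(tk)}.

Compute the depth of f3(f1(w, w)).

depth(f1(w, w)) = 1 + max(0, 0) = 1
depth(f3(f1(w, w))) = 1 + depth(f1(w, w)) = 1 + 1 = 2

2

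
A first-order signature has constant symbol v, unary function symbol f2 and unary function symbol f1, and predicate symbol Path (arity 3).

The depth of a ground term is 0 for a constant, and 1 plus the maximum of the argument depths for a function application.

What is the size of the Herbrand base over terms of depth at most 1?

First count ground terms of depth ≤ 1.
If N_k denotes the number of depth-≤k ground terms, the 1 constant gives N_0 = 1, and each function symbol of arity r contributes N_{k-1}^r new terms at level k: N_k = 1 + N_{k-1} + N_{k-1}.
N_0 = 1
N_1 = 1 + 1 + 1 = 3
Explicitly: v, f2(v), f1(v).
So |H| = 3.
Ground atoms are formed by filling each argument slot of a predicate with a term from H, so an r-ary predicate gives |H|^r atoms:
  Path: 3^3 = 27
Total ground atoms: 27.

27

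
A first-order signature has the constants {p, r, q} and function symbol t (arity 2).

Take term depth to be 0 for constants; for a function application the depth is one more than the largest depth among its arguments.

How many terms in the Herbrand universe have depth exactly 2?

135

Write N_k for the number of ground terms of depth ≤ k. A term of depth ≤ k is either a constant or a function symbol applied to arguments of depth ≤ k−1, so N_k = 3 + N_{k-1}^2.
N_0 = 3
N_1 = 3 + 3^2 = 12
N_2 = 3 + 12^2 = 147
Terms of depth exactly 2: N_2 − N_1 = 147 − 12 = 135.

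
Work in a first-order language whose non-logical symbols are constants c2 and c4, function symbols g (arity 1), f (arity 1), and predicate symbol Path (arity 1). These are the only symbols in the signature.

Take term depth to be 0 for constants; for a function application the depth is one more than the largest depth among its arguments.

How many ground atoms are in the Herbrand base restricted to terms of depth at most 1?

6

First count ground terms of depth ≤ 1.
If N_k denotes the number of depth-≤k ground terms, the 2 constants give N_0 = 2, and each function symbol of arity r contributes N_{k-1}^r new terms at level k: N_k = 2 + N_{k-1} + N_{k-1}.
N_0 = 2
N_1 = 2 + 2 + 2 = 6
So |H| = 6.
Ground atoms are formed by filling each argument slot of a predicate with a term from H, so an r-ary predicate gives |H|^r atoms:
  Path: 6
Total ground atoms: 6.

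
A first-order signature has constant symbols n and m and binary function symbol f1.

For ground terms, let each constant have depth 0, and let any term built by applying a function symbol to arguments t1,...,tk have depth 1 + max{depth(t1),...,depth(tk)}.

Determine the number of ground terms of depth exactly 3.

Let N_k = |{terms of depth ≤ k}|. Then N_0 = 2 and N_k = 2 + N_{k-1}^2 for k ≥ 1 (one summand per function symbol, arity giving the exponent).
N_0 = 2
N_1 = 2 + 2^2 = 6
N_2 = 2 + 6^2 = 38
N_3 = 2 + 38^2 = 1446
Terms of depth exactly 3: N_3 − N_2 = 1446 − 38 = 1408.

1408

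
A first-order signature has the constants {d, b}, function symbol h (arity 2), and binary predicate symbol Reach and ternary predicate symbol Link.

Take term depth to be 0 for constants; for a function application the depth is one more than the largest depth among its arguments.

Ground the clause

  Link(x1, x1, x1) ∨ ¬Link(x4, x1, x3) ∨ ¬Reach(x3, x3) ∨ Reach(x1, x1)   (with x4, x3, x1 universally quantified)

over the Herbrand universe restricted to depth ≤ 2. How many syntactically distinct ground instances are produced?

Ground terms of depth ≤ 2:
  Let N_k = |{terms of depth ≤ k}|. Then N_0 = 2 and N_k = 2 + N_{k-1}^2 for k ≥ 1 (one summand per function symbol, arity giving the exponent).
  N_0 = 2
  N_1 = 2 + 2^2 = 6
  N_2 = 2 + 6^2 = 38
So there are 38 ground terms available for substitution.
Each of x4, x3, x1 ranges independently over the available ground terms, and distinct assignments produce distinct instances.
Number of ground instances = 38^3 = 54872.

54872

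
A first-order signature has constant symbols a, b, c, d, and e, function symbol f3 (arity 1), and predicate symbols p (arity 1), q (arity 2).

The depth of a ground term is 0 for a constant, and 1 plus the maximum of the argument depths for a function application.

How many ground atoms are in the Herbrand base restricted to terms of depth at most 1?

First count ground terms of depth ≤ 1.
Count level by level. With function symbols f3/1, the terms of depth ≤ k are the 5 constants together with each function applied to depth-≤(k−1) tuples, so N_k = 5 + N_{k-1}.
N_0 = 5
N_1 = 5 + 5 = 10
Explicitly: a, b, c, d, e, f3(a), f3(b), f3(c), f3(d), f3(e).
So |H| = 10.
A ground atom is a predicate applied to a tuple of terms from H, so the count is the sum over predicates of |H|^arity:
  p: 10;  q: 10^2 = 100
Total ground atoms: 10 + 100 = 110.

110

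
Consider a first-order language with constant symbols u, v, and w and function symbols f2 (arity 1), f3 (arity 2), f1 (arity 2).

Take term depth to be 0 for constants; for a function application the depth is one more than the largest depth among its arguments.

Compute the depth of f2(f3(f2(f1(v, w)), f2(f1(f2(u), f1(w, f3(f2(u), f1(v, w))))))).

depth(f1(v, w)) = 1 + max(0, 0) = 1
depth(f2(f1(v, w))) = 1 + depth(f1(v, w)) = 1 + 1 = 2
depth(f2(u)) = 1 + depth(u) = 1 + 0 = 1
depth(f3(f2(u), f1(v, w))) = 1 + max(1, 1) = 2
depth(f1(w, f3(f2(u), f1(v, w)))) = 1 + max(0, 2) = 3
depth(f1(f2(u), f1(w, f3(f2(u), f1(v, w))))) = 1 + max(1, 3) = 4
depth(f2(f1(f2(u), f1(w, f3(f2(u), f1(v, w)))))) = 1 + depth(f1(f2(u), f1(w, f3(f2(u), f1(v, w))))) = 1 + 4 = 5
depth(f3(f2(f1(v, w)), f2(f1(f2(u), f1(w, f3(f2(u), f1(v, w))))))) = 1 + max(2, 5) = 6
depth(f2(f3(f2(f1(v, w)), f2(f1(f2(u), f1(w, f3(f2(u), f1(v, w)))))))) = 1 + depth(f3(f2(f1(v, w)), f2(f1(f2(u), f1(w, f3(f2(u), f1(v, w))))))) = 1 + 6 = 7

7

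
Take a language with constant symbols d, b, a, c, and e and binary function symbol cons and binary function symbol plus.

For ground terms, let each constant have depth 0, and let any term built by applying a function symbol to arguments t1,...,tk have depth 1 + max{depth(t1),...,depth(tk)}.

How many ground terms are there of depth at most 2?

Write N_k for the number of ground terms of depth ≤ k. A term of depth ≤ k is either a constant or a function symbol applied to arguments of depth ≤ k−1, so N_k = 5 + N_{k-1}^2 + N_{k-1}^2.
N_0 = 5
N_1 = 5 + 5^2 + 5^2 = 55
N_2 = 5 + 55^2 + 55^2 = 6055

6055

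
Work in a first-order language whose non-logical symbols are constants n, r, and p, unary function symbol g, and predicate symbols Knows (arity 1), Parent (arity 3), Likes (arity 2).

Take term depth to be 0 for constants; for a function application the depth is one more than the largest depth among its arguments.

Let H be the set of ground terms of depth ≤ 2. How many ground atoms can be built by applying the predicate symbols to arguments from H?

First count ground terms of depth ≤ 2.
If N_k denotes the number of depth-≤k ground terms, the 3 constants give N_0 = 3, and each function symbol of arity r contributes N_{k-1}^r new terms at level k: N_k = 3 + N_{k-1}.
N_0 = 3
N_1 = 3 + 3 = 6
N_2 = 3 + 6 = 9
Explicitly: n, r, p, g(n), g(r), g(p), g(g(n)), g(g(r)), g(g(p)).
So |H| = 9.
Ground atoms are formed by filling each argument slot of a predicate with a term from H, so an r-ary predicate gives |H|^r atoms:
  Knows: 9;  Parent: 9^3 = 729;  Likes: 9^2 = 81
Total ground atoms: 9 + 729 + 81 = 819.

819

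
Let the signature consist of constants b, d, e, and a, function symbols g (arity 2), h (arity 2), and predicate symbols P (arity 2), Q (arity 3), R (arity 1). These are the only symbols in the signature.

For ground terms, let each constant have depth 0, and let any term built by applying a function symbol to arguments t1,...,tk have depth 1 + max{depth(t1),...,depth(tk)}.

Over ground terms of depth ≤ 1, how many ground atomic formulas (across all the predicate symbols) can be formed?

First count ground terms of depth ≤ 1.
Write N_k for the number of ground terms of depth ≤ k. A term of depth ≤ k is either a constant or a function symbol applied to arguments of depth ≤ k−1, so N_k = 4 + N_{k-1}^2 + N_{k-1}^2.
N_0 = 4
N_1 = 4 + 4^2 + 4^2 = 36
So |H| = 36.
Ground atoms are formed by filling each argument slot of a predicate with a term from H, so an r-ary predicate gives |H|^r atoms:
  P: 36^2 = 1296;  Q: 36^3 = 46656;  R: 36
Total ground atoms: 1296 + 46656 + 36 = 47988.

47988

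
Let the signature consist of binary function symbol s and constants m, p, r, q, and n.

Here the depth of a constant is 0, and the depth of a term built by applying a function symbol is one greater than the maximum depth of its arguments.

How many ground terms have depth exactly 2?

Let N_k count ground terms of depth at most k. Each non-constant term of depth ≤ k is some function symbol applied to depth-≤(k−1) arguments, giving N_k = 5 + N_{k-1}^2.
N_0 = 5
N_1 = 5 + 5^2 = 30
N_2 = 5 + 30^2 = 905
Terms of depth exactly 2: N_2 − N_1 = 905 − 30 = 875.

875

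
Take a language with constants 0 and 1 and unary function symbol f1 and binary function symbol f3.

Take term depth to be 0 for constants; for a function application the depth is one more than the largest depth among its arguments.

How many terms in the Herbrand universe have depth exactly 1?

Count level by level. With function symbols f1/1, f3/2, the terms of depth ≤ k are the 2 constants together with each function applied to depth-≤(k−1) tuples, so N_k = 2 + N_{k-1} + N_{k-1}^2.
N_0 = 2
N_1 = 2 + 2 + 2^2 = 8
Terms of depth exactly 1: N_1 − N_0 = 8 − 2 = 6.

6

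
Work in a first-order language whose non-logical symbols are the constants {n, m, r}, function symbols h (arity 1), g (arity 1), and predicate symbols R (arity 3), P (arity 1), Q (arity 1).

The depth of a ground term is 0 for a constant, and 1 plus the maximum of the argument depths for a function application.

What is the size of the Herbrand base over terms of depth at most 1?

747

First count ground terms of depth ≤ 1.
Let N_k = |{terms of depth ≤ k}|. Then N_0 = 3 and N_k = 3 + N_{k-1} + N_{k-1} for k ≥ 1 (one summand per function symbol, arity giving the exponent).
N_0 = 3
N_1 = 3 + 3 + 3 = 9
So |H| = 9.
Ground atoms are formed by filling each argument slot of a predicate with a term from H, so an r-ary predicate gives |H|^r atoms:
  R: 9^3 = 729;  P: 9;  Q: 9
Total ground atoms: 729 + 9 + 9 = 747.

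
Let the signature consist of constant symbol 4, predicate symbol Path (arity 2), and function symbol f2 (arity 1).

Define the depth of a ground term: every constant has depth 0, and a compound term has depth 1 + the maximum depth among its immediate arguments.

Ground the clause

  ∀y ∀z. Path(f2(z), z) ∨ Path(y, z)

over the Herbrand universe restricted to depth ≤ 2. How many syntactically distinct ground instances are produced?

9

Ground terms of depth ≤ 2:
  Let N_k count ground terms of depth at most k. Each non-constant term of depth ≤ k is some function symbol applied to depth-≤(k−1) arguments, giving N_k = 1 + N_{k-1}.
  N_0 = 1
  N_1 = 1 + 1 = 2
  N_2 = 1 + 2 = 3
So there are 3 ground terms available for substitution.
There are 2 variables to instantiate (y, z), each occurring in at least one literal, so different choices give different ground instances.
Number of ground instances = 3^2 = 9.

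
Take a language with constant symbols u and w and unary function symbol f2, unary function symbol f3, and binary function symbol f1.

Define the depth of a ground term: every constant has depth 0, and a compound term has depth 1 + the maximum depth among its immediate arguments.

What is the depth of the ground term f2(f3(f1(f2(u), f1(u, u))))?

4

depth(f2(u)) = 1 + depth(u) = 1 + 0 = 1
depth(f1(u, u)) = 1 + max(0, 0) = 1
depth(f1(f2(u), f1(u, u))) = 1 + max(1, 1) = 2
depth(f3(f1(f2(u), f1(u, u)))) = 1 + depth(f1(f2(u), f1(u, u))) = 1 + 2 = 3
depth(f2(f3(f1(f2(u), f1(u, u))))) = 1 + depth(f3(f1(f2(u), f1(u, u)))) = 1 + 3 = 4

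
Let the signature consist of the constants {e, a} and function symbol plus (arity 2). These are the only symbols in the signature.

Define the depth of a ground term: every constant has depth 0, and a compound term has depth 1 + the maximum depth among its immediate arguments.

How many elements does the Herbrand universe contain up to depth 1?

If N_k denotes the number of depth-≤k ground terms, the 2 constants give N_0 = 2, and each function symbol of arity r contributes N_{k-1}^r new terms at level k: N_k = 2 + N_{k-1}^2.
N_0 = 2
N_1 = 2 + 2^2 = 6
Explicitly: e, a, plus(e, e), plus(e, a), plus(a, e), plus(a, a).

6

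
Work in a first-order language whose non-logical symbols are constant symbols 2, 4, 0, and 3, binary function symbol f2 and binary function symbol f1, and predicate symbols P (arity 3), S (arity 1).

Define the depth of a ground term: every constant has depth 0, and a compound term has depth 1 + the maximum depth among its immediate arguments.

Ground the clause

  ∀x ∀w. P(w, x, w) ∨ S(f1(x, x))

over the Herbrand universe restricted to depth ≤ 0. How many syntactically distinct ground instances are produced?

Ground terms of depth ≤ 0:
  Write N_k for the number of ground terms of depth ≤ k. A term of depth ≤ k is either a constant or a function symbol applied to arguments of depth ≤ k−1, so N_k = 4 + N_{k-1}^2 + N_{k-1}^2.
  N_0 = 4
  Explicitly: 2, 4, 0, 3.
So there are 4 ground terms available for substitution.
The body mentions every one of the 2 quantified variables; since ground terms form a free algebra, no two substitutions collapse to the same formula.
Number of ground instances = 4^2 = 16.

16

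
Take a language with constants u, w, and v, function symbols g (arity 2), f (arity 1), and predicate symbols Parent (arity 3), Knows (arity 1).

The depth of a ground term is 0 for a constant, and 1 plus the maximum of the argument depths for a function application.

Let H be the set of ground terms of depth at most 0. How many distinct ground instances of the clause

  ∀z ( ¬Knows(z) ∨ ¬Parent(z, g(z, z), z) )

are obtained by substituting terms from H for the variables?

Ground terms of depth ≤ 0:
  Count level by level. With function symbols g/2, f/1, the terms of depth ≤ k are the 3 constants together with each function applied to depth-≤(k−1) tuples, so N_k = 3 + N_{k-1}^2 + N_{k-1}.
  N_0 = 3
So there are 3 ground terms available for substitution.
The clause has 1 distinct variable (z), which appears in the body. In the free term algebra distinct substitutions yield syntactically distinct ground instances.
Number of ground instances = 3.

3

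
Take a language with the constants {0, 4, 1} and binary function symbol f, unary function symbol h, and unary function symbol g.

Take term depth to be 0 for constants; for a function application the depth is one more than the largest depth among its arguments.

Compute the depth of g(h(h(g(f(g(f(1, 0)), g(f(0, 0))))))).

7

depth(f(1, 0)) = 1 + max(0, 0) = 1
depth(g(f(1, 0))) = 1 + depth(f(1, 0)) = 1 + 1 = 2
depth(f(0, 0)) = 1 + max(0, 0) = 1
depth(g(f(0, 0))) = 1 + depth(f(0, 0)) = 1 + 1 = 2
depth(f(g(f(1, 0)), g(f(0, 0)))) = 1 + max(2, 2) = 3
depth(g(f(g(f(1, 0)), g(f(0, 0))))) = 1 + depth(f(g(f(1, 0)), g(f(0, 0)))) = 1 + 3 = 4
depth(h(g(f(g(f(1, 0)), g(f(0, 0)))))) = 1 + depth(g(f(g(f(1, 0)), g(f(0, 0))))) = 1 + 4 = 5
depth(h(h(g(f(g(f(1, 0)), g(f(0, 0))))))) = 1 + depth(h(g(f(g(f(1, 0)), g(f(0, 0)))))) = 1 + 5 = 6
depth(g(h(h(g(f(g(f(1, 0)), g(f(0, 0)))))))) = 1 + depth(h(h(g(f(g(f(1, 0)), g(f(0, 0))))))) = 1 + 6 = 7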